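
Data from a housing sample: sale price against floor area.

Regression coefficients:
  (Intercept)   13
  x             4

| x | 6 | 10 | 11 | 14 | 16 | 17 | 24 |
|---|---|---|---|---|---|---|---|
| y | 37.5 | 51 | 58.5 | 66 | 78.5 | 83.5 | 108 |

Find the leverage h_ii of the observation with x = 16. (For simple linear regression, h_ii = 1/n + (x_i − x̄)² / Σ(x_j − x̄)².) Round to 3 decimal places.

x̄ = (6 + 10 + 11 + 14 + 16 + 17 + 24)/7 = 14
Σ(x − x̄)² = 64 + 16 + 9 + 0 + 4 + 9 + 100 = 202
h = 1/7 + (2)²/202 = 0.142857 + 0.019802 = 0.163

h = 0.163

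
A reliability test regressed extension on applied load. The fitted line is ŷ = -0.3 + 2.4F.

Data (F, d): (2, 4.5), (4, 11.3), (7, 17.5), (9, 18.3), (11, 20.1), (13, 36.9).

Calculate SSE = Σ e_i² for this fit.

SSE = 86

F=2: ŷ = -0.3 + 2.4·2 = 4.5; e = 4.5 − 4.5 = 0
F=4: ŷ = -0.3 + 2.4·4 = 9.3; e = 11.3 − 9.3 = 2
F=7: ŷ = -0.3 + 2.4·7 = 16.5; e = 17.5 − 16.5 = 1
F=9: ŷ = -0.3 + 2.4·9 = 21.3; e = 18.3 − 21.3 = -3
F=11: ŷ = -0.3 + 2.4·11 = 26.1; e = 20.1 − 26.1 = -6
F=13: ŷ = -0.3 + 2.4·13 = 30.9; e = 36.9 − 30.9 = 6
SSE = 0 + 4 + 1 + 9 + 36 + 36 = 86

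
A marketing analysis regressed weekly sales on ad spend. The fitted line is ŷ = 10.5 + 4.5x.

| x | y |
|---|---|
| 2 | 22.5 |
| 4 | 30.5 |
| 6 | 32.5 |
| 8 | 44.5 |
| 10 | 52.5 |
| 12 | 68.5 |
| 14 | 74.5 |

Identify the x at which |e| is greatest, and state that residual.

x = 6, e = -5

x=2: ŷ = 10.5 + 4.5·2 = 19.5; e = 22.5 − 19.5 = 3
x=4: ŷ = 10.5 + 4.5·4 = 28.5; e = 30.5 − 28.5 = 2
x=6: ŷ = 10.5 + 4.5·6 = 37.5; e = 32.5 − 37.5 = -5
x=8: ŷ = 10.5 + 4.5·8 = 46.5; e = 44.5 − 46.5 = -2
x=10: ŷ = 10.5 + 4.5·10 = 55.5; e = 52.5 − 55.5 = -3
x=12: ŷ = 10.5 + 4.5·12 = 64.5; e = 68.5 − 64.5 = 4
x=14: ŷ = 10.5 + 4.5·14 = 73.5; e = 74.5 − 73.5 = 1
Largest |e| is 5 at x = 6, residual -5.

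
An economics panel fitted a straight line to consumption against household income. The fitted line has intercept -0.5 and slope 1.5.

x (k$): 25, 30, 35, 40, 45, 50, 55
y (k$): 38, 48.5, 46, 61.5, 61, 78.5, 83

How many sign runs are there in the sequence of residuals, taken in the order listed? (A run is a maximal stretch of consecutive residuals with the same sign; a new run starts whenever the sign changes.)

x=25: ŷ = -0.5 + 1.5·25 = 37; r = 38 − 37 = 1
x=30: ŷ = -0.5 + 1.5·30 = 44.5; r = 48.5 − 44.5 = 4
x=35: ŷ = -0.5 + 1.5·35 = 52; r = 46 − 52 = -6
x=40: ŷ = -0.5 + 1.5·40 = 59.5; r = 61.5 − 59.5 = 2
x=45: ŷ = -0.5 + 1.5·45 = 67; r = 61 − 67 = -6
x=50: ŷ = -0.5 + 1.5·50 = 74.5; r = 78.5 − 74.5 = 4
x=55: ŷ = -0.5 + 1.5·55 = 82; r = 83 − 82 = 1
Signs: + + − + − + +
Runs: +×2, −×1, +×1, −×1, +×2 → 5

5 runs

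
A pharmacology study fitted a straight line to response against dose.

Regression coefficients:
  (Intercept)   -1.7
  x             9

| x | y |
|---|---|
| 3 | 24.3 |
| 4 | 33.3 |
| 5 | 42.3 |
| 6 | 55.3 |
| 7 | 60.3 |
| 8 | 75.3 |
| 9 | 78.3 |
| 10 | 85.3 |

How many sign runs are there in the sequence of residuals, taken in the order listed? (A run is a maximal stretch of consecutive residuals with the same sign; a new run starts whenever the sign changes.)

x=3: ŷ = -1.7 + 9·3 = 25.3; e = 24.3 − 25.3 = -1
x=4: ŷ = -1.7 + 9·4 = 34.3; e = 33.3 − 34.3 = -1
x=5: ŷ = -1.7 + 9·5 = 43.3; e = 42.3 − 43.3 = -1
x=6: ŷ = -1.7 + 9·6 = 52.3; e = 55.3 − 52.3 = 3
x=7: ŷ = -1.7 + 9·7 = 61.3; e = 60.3 − 61.3 = -1
x=8: ŷ = -1.7 + 9·8 = 70.3; e = 75.3 − 70.3 = 5
x=9: ŷ = -1.7 + 9·9 = 79.3; e = 78.3 − 79.3 = -1
x=10: ŷ = -1.7 + 9·10 = 88.3; e = 85.3 − 88.3 = -3
Signs: − − − + − + − −
Runs: −×3, +×1, −×1, +×1, −×2 → 5

5 runs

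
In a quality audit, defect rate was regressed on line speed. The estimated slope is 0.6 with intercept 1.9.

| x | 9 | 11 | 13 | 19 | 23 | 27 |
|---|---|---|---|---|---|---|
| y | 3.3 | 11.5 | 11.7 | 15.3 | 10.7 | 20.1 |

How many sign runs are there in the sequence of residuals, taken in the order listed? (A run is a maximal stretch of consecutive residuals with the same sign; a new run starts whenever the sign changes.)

x=9: ŷ = 1.9 + 0.6·9 = 7.3; r = 3.3 − 7.3 = -4
x=11: ŷ = 1.9 + 0.6·11 = 8.5; r = 11.5 − 8.5 = 3
x=13: ŷ = 1.9 + 0.6·13 = 9.7; r = 11.7 − 9.7 = 2
x=19: ŷ = 1.9 + 0.6·19 = 13.3; r = 15.3 − 13.3 = 2
x=23: ŷ = 1.9 + 0.6·23 = 15.7; r = 10.7 − 15.7 = -5
x=27: ŷ = 1.9 + 0.6·27 = 18.1; r = 20.1 − 18.1 = 2
Signs: − + + + − +
Runs: −×1, +×3, −×1, +×1 → 4

4 runs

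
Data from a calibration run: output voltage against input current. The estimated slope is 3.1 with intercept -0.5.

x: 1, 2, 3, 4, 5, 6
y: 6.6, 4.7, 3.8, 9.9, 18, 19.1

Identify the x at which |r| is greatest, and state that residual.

x=1: ŷ = -0.5 + 3.1·1 = 2.6; r = 6.6 − 2.6 = 4
x=2: ŷ = -0.5 + 3.1·2 = 5.7; r = 4.7 − 5.7 = -1
x=3: ŷ = -0.5 + 3.1·3 = 8.8; r = 3.8 − 8.8 = -5
x=4: ŷ = -0.5 + 3.1·4 = 11.9; r = 9.9 − 11.9 = -2
x=5: ŷ = -0.5 + 3.1·5 = 15; r = 18 − 15 = 3
x=6: ŷ = -0.5 + 3.1·6 = 18.1; r = 19.1 − 18.1 = 1
Largest |r| is 5 at x = 3, residual -5.

x = 3, r = -5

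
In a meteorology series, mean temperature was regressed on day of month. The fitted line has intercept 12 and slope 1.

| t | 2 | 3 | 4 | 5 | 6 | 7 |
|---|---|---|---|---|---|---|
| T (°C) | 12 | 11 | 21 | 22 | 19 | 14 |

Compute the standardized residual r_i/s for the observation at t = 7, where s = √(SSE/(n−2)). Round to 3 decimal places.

-1.021

t=2: T̂ = 12 + 2 = 14; r = 12 − 14 = -2
t=3: T̂ = 12 + 3 = 15; r = 11 − 15 = -4
t=4: T̂ = 12 + 4 = 16; r = 21 − 16 = 5
t=5: T̂ = 12 + 5 = 17; r = 22 − 17 = 5
t=6: T̂ = 12 + 6 = 18; r = 19 − 18 = 1
t=7: T̂ = 12 + 7 = 19; r = 14 − 19 = -5
SSE = 4 + 16 + 25 + 25 + 1 + 25 = 96
s = √(96/4) = 4.89898
r/s = -5 / 4.89898 = -1.021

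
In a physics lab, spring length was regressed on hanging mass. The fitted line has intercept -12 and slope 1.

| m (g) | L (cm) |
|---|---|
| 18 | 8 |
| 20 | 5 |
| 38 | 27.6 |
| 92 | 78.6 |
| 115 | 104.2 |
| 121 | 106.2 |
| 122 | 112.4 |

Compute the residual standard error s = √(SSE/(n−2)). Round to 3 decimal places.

s = 2.552

m=18: ŷ = -12 + 18 = 6; r = 8 − 6 = 2
m=20: ŷ = -12 + 20 = 8; r = 5 − 8 = -3
m=38: ŷ = -12 + 38 = 26; r = 27.6 − 26 = 1.6
m=92: ŷ = -12 + 92 = 80; r = 78.6 − 80 = -1.4
m=115: ŷ = -12 + 115 = 103; r = 104.2 − 103 = 1.2
m=121: ŷ = -12 + 121 = 109; r = 106.2 − 109 = -2.8
m=122: ŷ = -12 + 122 = 110; r = 112.4 − 110 = 2.4
SSE = 4 + 9 + 2.56 + 1.96 + 1.44 + 7.84 + 5.76 = 32.56
s = √(32.56/5) = √6.512 ≈ 2.552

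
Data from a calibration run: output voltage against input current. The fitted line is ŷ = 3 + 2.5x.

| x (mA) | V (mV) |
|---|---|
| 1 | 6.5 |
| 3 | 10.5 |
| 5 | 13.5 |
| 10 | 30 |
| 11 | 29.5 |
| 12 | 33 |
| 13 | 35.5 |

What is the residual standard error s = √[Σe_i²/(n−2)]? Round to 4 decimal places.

s = 1.4142

x=1: ŷ = 3 + 2.5·1 = 5.5; e = 6.5 − 5.5 = 1
x=3: ŷ = 3 + 2.5·3 = 10.5; e = 10.5 − 10.5 = 0
x=5: ŷ = 3 + 2.5·5 = 15.5; e = 13.5 − 15.5 = -2
x=10: ŷ = 3 + 2.5·10 = 28; e = 30 − 28 = 2
x=11: ŷ = 3 + 2.5·11 = 30.5; e = 29.5 − 30.5 = -1
x=12: ŷ = 3 + 2.5·12 = 33; e = 33 − 33 = 0
x=13: ŷ = 3 + 2.5·13 = 35.5; e = 35.5 − 35.5 = 0
SSE = 1 + 0 + 4 + 4 + 1 + 0 + 0 = 10
s = √(10/5) = √2 ≈ 1.4142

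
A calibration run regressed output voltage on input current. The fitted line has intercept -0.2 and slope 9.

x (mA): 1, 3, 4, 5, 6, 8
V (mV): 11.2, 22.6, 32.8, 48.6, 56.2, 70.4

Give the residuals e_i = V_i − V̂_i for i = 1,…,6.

x=1: V̂ = -0.2 + 9·1 = 8.8; e = 11.2 − 8.8 = 2.4
x=3: V̂ = -0.2 + 9·3 = 26.8; e = 22.6 − 26.8 = -4.2
x=4: V̂ = -0.2 + 9·4 = 35.8; e = 32.8 − 35.8 = -3
x=5: V̂ = -0.2 + 9·5 = 44.8; e = 48.6 − 44.8 = 3.8
x=6: V̂ = -0.2 + 9·6 = 53.8; e = 56.2 − 53.8 = 2.4
x=8: V̂ = -0.2 + 9·8 = 71.8; e = 70.4 − 71.8 = -1.4

2.4, -4.2, -3, 3.8, 2.4, -1.4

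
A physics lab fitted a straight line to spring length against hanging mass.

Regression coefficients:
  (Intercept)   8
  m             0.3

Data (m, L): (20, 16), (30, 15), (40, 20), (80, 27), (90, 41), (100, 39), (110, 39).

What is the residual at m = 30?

ŷ = 8 + 0.3·30 = 17
e = 15 − 17 = -2

e = -2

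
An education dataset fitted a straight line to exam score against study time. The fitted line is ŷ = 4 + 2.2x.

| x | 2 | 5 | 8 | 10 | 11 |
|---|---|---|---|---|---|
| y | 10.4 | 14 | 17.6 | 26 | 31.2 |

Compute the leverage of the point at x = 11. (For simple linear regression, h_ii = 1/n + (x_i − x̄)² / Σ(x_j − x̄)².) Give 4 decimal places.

h = 0.4635

x̄ = (2 + 5 + 8 + 10 + 11)/5 = 7.2
Σ(x − x̄)² = 27.04 + 4.84 + 0.64 + 7.84 + 14.44 = 54.8
h = 1/5 + (3.8)²/54.8 = 0.2 + 0.263504 = 0.4635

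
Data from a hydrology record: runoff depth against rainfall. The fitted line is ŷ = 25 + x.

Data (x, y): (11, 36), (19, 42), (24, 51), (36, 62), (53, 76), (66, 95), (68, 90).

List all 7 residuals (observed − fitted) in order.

x=11: ŷ = 25 + 11 = 36; r = 36 − 36 = 0
x=19: ŷ = 25 + 19 = 44; r = 42 − 44 = -2
x=24: ŷ = 25 + 24 = 49; r = 51 − 49 = 2
x=36: ŷ = 25 + 36 = 61; r = 62 − 61 = 1
x=53: ŷ = 25 + 53 = 78; r = 76 − 78 = -2
x=66: ŷ = 25 + 66 = 91; r = 95 − 91 = 4
x=68: ŷ = 25 + 68 = 93; r = 90 − 93 = -3

0, -2, 2, 1, -2, 4, -3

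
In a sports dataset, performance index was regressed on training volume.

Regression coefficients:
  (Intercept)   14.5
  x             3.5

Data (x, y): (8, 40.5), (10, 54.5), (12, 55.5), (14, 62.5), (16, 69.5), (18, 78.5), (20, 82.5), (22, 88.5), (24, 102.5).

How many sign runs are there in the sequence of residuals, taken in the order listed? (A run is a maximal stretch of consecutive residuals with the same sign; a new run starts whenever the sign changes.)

x=8: ŷ = 14.5 + 3.5·8 = 42.5; r = 40.5 − 42.5 = -2
x=10: ŷ = 14.5 + 3.5·10 = 49.5; r = 54.5 − 49.5 = 5
x=12: ŷ = 14.5 + 3.5·12 = 56.5; r = 55.5 − 56.5 = -1
x=14: ŷ = 14.5 + 3.5·14 = 63.5; r = 62.5 − 63.5 = -1
x=16: ŷ = 14.5 + 3.5·16 = 70.5; r = 69.5 − 70.5 = -1
x=18: ŷ = 14.5 + 3.5·18 = 77.5; r = 78.5 − 77.5 = 1
x=20: ŷ = 14.5 + 3.5·20 = 84.5; r = 82.5 − 84.5 = -2
x=22: ŷ = 14.5 + 3.5·22 = 91.5; r = 88.5 − 91.5 = -3
x=24: ŷ = 14.5 + 3.5·24 = 98.5; r = 102.5 − 98.5 = 4
Signs: − + − − − + − − +
Runs: −×1, +×1, −×3, +×1, −×2, +×1 → 6

6 runs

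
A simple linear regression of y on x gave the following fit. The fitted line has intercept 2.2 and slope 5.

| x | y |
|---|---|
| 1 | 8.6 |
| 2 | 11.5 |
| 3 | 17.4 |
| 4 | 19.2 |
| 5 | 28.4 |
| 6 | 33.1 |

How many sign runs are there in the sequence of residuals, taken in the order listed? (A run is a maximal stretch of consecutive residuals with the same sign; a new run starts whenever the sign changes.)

5 runs

x=1: ŷ = 2.2 + 5·1 = 7.2; e = 8.6 − 7.2 = 1.4
x=2: ŷ = 2.2 + 5·2 = 12.2; e = 11.5 − 12.2 = -0.7
x=3: ŷ = 2.2 + 5·3 = 17.2; e = 17.4 − 17.2 = 0.2
x=4: ŷ = 2.2 + 5·4 = 22.2; e = 19.2 − 22.2 = -3
x=5: ŷ = 2.2 + 5·5 = 27.2; e = 28.4 − 27.2 = 1.2
x=6: ŷ = 2.2 + 5·6 = 32.2; e = 33.1 − 32.2 = 0.9
Signs: + − + − + +
Runs: +×1, −×1, +×1, −×1, +×2 → 5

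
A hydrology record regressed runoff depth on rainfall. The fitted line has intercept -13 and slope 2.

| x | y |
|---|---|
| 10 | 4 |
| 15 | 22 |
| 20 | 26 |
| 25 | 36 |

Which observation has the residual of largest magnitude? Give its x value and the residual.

x = 15, r = 5

x=10: ŷ = -13 + 2·10 = 7; r = 4 − 7 = -3
x=15: ŷ = -13 + 2·15 = 17; r = 22 − 17 = 5
x=20: ŷ = -13 + 2·20 = 27; r = 26 − 27 = -1
x=25: ŷ = -13 + 2·25 = 37; r = 36 − 37 = -1
Largest |r| is 5 at x = 15, residual 5.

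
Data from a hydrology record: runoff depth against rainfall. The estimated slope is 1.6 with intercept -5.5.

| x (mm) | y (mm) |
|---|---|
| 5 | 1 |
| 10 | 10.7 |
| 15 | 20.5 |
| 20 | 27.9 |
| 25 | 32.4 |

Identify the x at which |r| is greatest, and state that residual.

x = 25, r = -2.1

x=5: ŷ = -5.5 + 1.6·5 = 2.5; r = 1 − 2.5 = -1.5
x=10: ŷ = -5.5 + 1.6·10 = 10.5; r = 10.7 − 10.5 = 0.2
x=15: ŷ = -5.5 + 1.6·15 = 18.5; r = 20.5 − 18.5 = 2
x=20: ŷ = -5.5 + 1.6·20 = 26.5; r = 27.9 − 26.5 = 1.4
x=25: ŷ = -5.5 + 1.6·25 = 34.5; r = 32.4 − 34.5 = -2.1
Largest |r| is 2.1 at x = 25, residual -2.1.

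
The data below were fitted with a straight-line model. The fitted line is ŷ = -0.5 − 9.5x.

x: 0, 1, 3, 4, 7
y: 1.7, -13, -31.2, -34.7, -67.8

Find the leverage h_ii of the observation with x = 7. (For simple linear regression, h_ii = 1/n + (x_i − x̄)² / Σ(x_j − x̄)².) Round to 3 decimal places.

x̄ = (0 + 1 + 3 + 4 + 7)/5 = 3
Σ(x − x̄)² = 9 + 4 + 0 + 1 + 16 = 30
h = 1/5 + (4)²/30 = 0.2 + 0.533333 = 0.733

h = 0.733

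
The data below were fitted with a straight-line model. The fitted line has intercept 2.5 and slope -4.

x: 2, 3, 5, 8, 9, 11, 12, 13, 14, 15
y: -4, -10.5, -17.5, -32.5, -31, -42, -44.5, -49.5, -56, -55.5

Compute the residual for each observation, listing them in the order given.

x=2: ŷ = 2.5 − 4·2 = -5.5; e = -4 − (-5.5) = 1.5
x=3: ŷ = 2.5 − 4·3 = -9.5; e = -10.5 − (-9.5) = -1
x=5: ŷ = 2.5 − 4·5 = -17.5; e = -17.5 − (-17.5) = 0
x=8: ŷ = 2.5 − 4·8 = -29.5; e = -32.5 − (-29.5) = -3
x=9: ŷ = 2.5 − 4·9 = -33.5; e = -31 − (-33.5) = 2.5
x=11: ŷ = 2.5 − 4·11 = -41.5; e = -42 − (-41.5) = -0.5
x=12: ŷ = 2.5 − 4·12 = -45.5; e = -44.5 − (-45.5) = 1
x=13: ŷ = 2.5 − 4·13 = -49.5; e = -49.5 − (-49.5) = 0
x=14: ŷ = 2.5 − 4·14 = -53.5; e = -56 − (-53.5) = -2.5
x=15: ŷ = 2.5 − 4·15 = -57.5; e = -55.5 − (-57.5) = 2

1.5, -1, 0, -3, 2.5, -0.5, 1, 0, -2.5, 2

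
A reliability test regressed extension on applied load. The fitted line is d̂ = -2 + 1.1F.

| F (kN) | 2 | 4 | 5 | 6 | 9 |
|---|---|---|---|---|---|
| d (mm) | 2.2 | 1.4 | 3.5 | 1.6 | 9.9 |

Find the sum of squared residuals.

F=2: d̂ = -2 + 1.1·2 = 0.2; e = 2.2 − 0.2 = 2
F=4: d̂ = -2 + 1.1·4 = 2.4; e = 1.4 − 2.4 = -1
F=5: d̂ = -2 + 1.1·5 = 3.5; e = 3.5 − 3.5 = 0
F=6: d̂ = -2 + 1.1·6 = 4.6; e = 1.6 − 4.6 = -3
F=9: d̂ = -2 + 1.1·9 = 7.9; e = 9.9 − 7.9 = 2
SSE = 4 + 1 + 0 + 9 + 4 = 18

SSE = 18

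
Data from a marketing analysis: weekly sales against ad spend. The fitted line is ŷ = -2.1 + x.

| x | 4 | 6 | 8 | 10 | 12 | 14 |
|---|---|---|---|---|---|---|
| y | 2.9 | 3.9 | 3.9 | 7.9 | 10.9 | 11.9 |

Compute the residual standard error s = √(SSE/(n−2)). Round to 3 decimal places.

x=4: ŷ = -2.1 + 4 = 1.9; r = 2.9 − 1.9 = 1
x=6: ŷ = -2.1 + 6 = 3.9; r = 3.9 − 3.9 = 0
x=8: ŷ = -2.1 + 8 = 5.9; r = 3.9 − 5.9 = -2
x=10: ŷ = -2.1 + 10 = 7.9; r = 7.9 − 7.9 = 0
x=12: ŷ = -2.1 + 12 = 9.9; r = 10.9 − 9.9 = 1
x=14: ŷ = -2.1 + 14 = 11.9; r = 11.9 − 11.9 = 0
SSE = 1 + 0 + 4 + 0 + 1 + 0 = 6
s = √(6/4) = √1.5 ≈ 1.225

s = 1.225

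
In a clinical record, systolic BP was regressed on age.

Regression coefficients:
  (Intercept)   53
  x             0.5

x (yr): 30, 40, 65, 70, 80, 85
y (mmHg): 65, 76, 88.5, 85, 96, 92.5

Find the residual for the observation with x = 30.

r = -3

ŷ = 53 + 0.5·30 = 68
r = 65 − 68 = -3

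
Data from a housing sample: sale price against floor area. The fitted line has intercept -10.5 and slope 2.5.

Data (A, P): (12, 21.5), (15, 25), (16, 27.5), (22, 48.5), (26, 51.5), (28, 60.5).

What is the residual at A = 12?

ŷ = -10.5 + 2.5·12 = 19.5
e = 21.5 − 19.5 = 2

e = 2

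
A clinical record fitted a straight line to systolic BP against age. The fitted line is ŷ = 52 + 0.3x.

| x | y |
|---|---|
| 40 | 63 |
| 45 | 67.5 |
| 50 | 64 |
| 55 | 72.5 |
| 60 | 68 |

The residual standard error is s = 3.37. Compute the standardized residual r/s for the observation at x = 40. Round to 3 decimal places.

-0.297

ŷ = 52 + 0.3·40 = 64
r = 63 − 64 = -1
r/s = -1 / 3.37 = -0.297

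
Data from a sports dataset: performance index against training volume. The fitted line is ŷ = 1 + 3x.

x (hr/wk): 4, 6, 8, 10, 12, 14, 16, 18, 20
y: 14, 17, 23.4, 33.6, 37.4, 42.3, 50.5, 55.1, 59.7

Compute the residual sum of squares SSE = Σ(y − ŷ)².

x=4: ŷ = 1 + 3·4 = 13; e = 14 − 13 = 1
x=6: ŷ = 1 + 3·6 = 19; e = 17 − 19 = -2
x=8: ŷ = 1 + 3·8 = 25; e = 23.4 − 25 = -1.6
x=10: ŷ = 1 + 3·10 = 31; e = 33.6 − 31 = 2.6
x=12: ŷ = 1 + 3·12 = 37; e = 37.4 − 37 = 0.4
x=14: ŷ = 1 + 3·14 = 43; e = 42.3 − 43 = -0.7
x=16: ŷ = 1 + 3·16 = 49; e = 50.5 − 49 = 1.5
x=18: ŷ = 1 + 3·18 = 55; e = 55.1 − 55 = 0.1
x=20: ŷ = 1 + 3·20 = 61; e = 59.7 − 61 = -1.3
SSE = 1 + 4 + 2.56 + 6.76 + 0.16 + 0.49 + 2.25 + 0.01 + 1.69 = 18.92

SSE = 18.92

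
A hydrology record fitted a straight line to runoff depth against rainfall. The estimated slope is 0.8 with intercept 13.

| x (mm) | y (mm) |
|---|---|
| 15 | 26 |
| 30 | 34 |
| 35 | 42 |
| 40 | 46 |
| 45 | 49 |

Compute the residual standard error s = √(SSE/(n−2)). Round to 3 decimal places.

s = 2.000

x=15: ŷ = 13 + 0.8·15 = 25; e = 26 − 25 = 1
x=30: ŷ = 13 + 0.8·30 = 37; e = 34 − 37 = -3
x=35: ŷ = 13 + 0.8·35 = 41; e = 42 − 41 = 1
x=40: ŷ = 13 + 0.8·40 = 45; e = 46 − 45 = 1
x=45: ŷ = 13 + 0.8·45 = 49; e = 49 − 49 = 0
SSE = 1 + 9 + 1 + 1 + 0 = 12
s = √(12/3) = √4 ≈ 2.000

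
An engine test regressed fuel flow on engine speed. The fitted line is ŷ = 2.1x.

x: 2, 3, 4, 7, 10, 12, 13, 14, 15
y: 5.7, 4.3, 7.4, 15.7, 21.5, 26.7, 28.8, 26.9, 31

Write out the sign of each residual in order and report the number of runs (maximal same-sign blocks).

4 runs

x=2: ŷ = 2.1·2 = 4.2; r = 5.7 − 4.2 = 1.5
x=3: ŷ = 2.1·3 = 6.3; r = 4.3 − 6.3 = -2
x=4: ŷ = 2.1·4 = 8.4; r = 7.4 − 8.4 = -1
x=7: ŷ = 2.1·7 = 14.7; r = 15.7 − 14.7 = 1
x=10: ŷ = 2.1·10 = 21; r = 21.5 − 21 = 0.5
x=12: ŷ = 2.1·12 = 25.2; r = 26.7 − 25.2 = 1.5
x=13: ŷ = 2.1·13 = 27.3; r = 28.8 − 27.3 = 1.5
x=14: ŷ = 2.1·14 = 29.4; r = 26.9 − 29.4 = -2.5
x=15: ŷ = 2.1·15 = 31.5; r = 31 − 31.5 = -0.5
Signs: + − − + + + + − −
Runs: +×1, −×2, +×4, −×2 → 4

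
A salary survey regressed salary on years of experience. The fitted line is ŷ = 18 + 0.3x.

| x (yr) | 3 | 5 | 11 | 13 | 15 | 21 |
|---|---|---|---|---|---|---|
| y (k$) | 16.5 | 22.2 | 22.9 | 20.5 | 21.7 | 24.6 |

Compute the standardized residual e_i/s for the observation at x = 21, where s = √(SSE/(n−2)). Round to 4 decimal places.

x=3: ŷ = 18 + 0.3·3 = 18.9; e = 16.5 − 18.9 = -2.4
x=5: ŷ = 18 + 0.3·5 = 19.5; e = 22.2 − 19.5 = 2.7
x=11: ŷ = 18 + 0.3·11 = 21.3; e = 22.9 − 21.3 = 1.6
x=13: ŷ = 18 + 0.3·13 = 21.9; e = 20.5 − 21.9 = -1.4
x=15: ŷ = 18 + 0.3·15 = 22.5; e = 21.7 − 22.5 = -0.8
x=21: ŷ = 18 + 0.3·21 = 24.3; e = 24.6 − 24.3 = 0.3
SSE = 5.76 + 7.29 + 2.56 + 1.96 + 0.64 + 0.09 = 18.3
s = √(18.3/4) = 2.13892
e/s = 0.3 / 2.13892 = 0.1403

0.1403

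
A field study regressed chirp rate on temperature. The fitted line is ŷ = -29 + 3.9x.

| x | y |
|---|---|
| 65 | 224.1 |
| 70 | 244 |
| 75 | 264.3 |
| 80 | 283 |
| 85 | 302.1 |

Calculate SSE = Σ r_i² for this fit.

x=65: ŷ = -29 + 3.9·65 = 224.5; r = 224.1 − 224.5 = -0.4
x=70: ŷ = -29 + 3.9·70 = 244; r = 244 − 244 = 0
x=75: ŷ = -29 + 3.9·75 = 263.5; r = 264.3 − 263.5 = 0.8
x=80: ŷ = -29 + 3.9·80 = 283; r = 283 − 283 = 0
x=85: ŷ = -29 + 3.9·85 = 302.5; r = 302.1 − 302.5 = -0.4
SSE = 0.16 + 0 + 0.64 + 0 + 0.16 = 0.96

SSE = 0.96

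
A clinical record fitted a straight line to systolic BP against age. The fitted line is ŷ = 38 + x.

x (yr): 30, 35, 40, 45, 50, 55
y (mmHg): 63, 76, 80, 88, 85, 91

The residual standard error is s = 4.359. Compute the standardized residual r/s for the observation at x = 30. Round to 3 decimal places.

-1.147

ŷ = 38 + 30 = 68
r = 63 − 68 = -5
r/s = -5 / 4.359 = -1.147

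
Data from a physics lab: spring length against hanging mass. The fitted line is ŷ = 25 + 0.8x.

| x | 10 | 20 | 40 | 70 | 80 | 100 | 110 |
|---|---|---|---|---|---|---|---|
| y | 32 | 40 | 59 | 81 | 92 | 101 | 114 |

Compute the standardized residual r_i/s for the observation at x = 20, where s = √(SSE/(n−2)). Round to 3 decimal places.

x=10: ŷ = 25 + 0.8·10 = 33; r = 32 − 33 = -1
x=20: ŷ = 25 + 0.8·20 = 41; r = 40 − 41 = -1
x=40: ŷ = 25 + 0.8·40 = 57; r = 59 − 57 = 2
x=70: ŷ = 25 + 0.8·70 = 81; r = 81 − 81 = 0
x=80: ŷ = 25 + 0.8·80 = 89; r = 92 − 89 = 3
x=100: ŷ = 25 + 0.8·100 = 105; r = 101 − 105 = -4
x=110: ŷ = 25 + 0.8·110 = 113; r = 114 − 113 = 1
SSE = 1 + 1 + 4 + 0 + 9 + 16 + 1 = 32
s = √(32/5) = 2.52982
r/s = -1 / 2.52982 = -0.395

-0.395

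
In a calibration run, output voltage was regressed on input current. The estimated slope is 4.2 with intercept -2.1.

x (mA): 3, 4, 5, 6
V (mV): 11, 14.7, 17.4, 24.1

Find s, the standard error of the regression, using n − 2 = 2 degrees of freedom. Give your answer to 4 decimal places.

x=3: ŷ = -2.1 + 4.2·3 = 10.5; r = 11 − 10.5 = 0.5
x=4: ŷ = -2.1 + 4.2·4 = 14.7; r = 14.7 − 14.7 = 0
x=5: ŷ = -2.1 + 4.2·5 = 18.9; r = 17.4 − 18.9 = -1.5
x=6: ŷ = -2.1 + 4.2·6 = 23.1; r = 24.1 − 23.1 = 1
SSE = 0.25 + 0 + 2.25 + 1 = 3.5
s = √(3.5/2) = √1.75 ≈ 1.3229

s = 1.3229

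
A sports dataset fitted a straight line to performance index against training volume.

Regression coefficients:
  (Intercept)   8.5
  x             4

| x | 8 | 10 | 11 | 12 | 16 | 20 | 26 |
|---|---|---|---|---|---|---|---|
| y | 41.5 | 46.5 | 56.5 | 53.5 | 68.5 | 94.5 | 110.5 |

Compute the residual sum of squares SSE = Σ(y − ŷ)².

SSE = 86

x=8: ŷ = 8.5 + 4·8 = 40.5; e = 41.5 − 40.5 = 1
x=10: ŷ = 8.5 + 4·10 = 48.5; e = 46.5 − 48.5 = -2
x=11: ŷ = 8.5 + 4·11 = 52.5; e = 56.5 − 52.5 = 4
x=12: ŷ = 8.5 + 4·12 = 56.5; e = 53.5 − 56.5 = -3
x=16: ŷ = 8.5 + 4·16 = 72.5; e = 68.5 − 72.5 = -4
x=20: ŷ = 8.5 + 4·20 = 88.5; e = 94.5 − 88.5 = 6
x=26: ŷ = 8.5 + 4·26 = 112.5; e = 110.5 − 112.5 = -2
SSE = 1 + 4 + 16 + 9 + 16 + 36 + 4 = 86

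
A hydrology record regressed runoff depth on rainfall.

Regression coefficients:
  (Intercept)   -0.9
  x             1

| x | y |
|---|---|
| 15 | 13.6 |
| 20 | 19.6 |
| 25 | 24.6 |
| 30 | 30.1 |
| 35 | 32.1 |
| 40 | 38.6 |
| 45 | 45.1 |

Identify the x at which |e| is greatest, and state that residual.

x=15: ŷ = -0.9 + 15 = 14.1; e = 13.6 − 14.1 = -0.5
x=20: ŷ = -0.9 + 20 = 19.1; e = 19.6 − 19.1 = 0.5
x=25: ŷ = -0.9 + 25 = 24.1; e = 24.6 − 24.1 = 0.5
x=30: ŷ = -0.9 + 30 = 29.1; e = 30.1 − 29.1 = 1
x=35: ŷ = -0.9 + 35 = 34.1; e = 32.1 − 34.1 = -2
x=40: ŷ = -0.9 + 40 = 39.1; e = 38.6 − 39.1 = -0.5
x=45: ŷ = -0.9 + 45 = 44.1; e = 45.1 − 44.1 = 1
Largest |e| is 2 at x = 35, residual -2.

x = 35, e = -2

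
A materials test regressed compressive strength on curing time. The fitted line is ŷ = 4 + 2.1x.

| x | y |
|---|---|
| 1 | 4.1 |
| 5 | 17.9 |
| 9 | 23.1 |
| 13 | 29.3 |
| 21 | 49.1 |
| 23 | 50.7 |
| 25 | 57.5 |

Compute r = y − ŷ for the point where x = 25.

ŷ = 4 + 2.1·25 = 56.5
r = 57.5 − 56.5 = 1

r = 1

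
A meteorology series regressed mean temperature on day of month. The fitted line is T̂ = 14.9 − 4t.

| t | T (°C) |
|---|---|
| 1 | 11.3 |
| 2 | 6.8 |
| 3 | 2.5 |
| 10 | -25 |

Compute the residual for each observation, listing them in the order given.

0.4, -0.1, -0.4, 0.1

t=1: T̂ = 14.9 − 4·1 = 10.9; e = 11.3 − 10.9 = 0.4
t=2: T̂ = 14.9 − 4·2 = 6.9; e = 6.8 − 6.9 = -0.1
t=3: T̂ = 14.9 − 4·3 = 2.9; e = 2.5 − 2.9 = -0.4
t=10: T̂ = 14.9 − 4·10 = -25.1; e = -25 − (-25.1) = 0.1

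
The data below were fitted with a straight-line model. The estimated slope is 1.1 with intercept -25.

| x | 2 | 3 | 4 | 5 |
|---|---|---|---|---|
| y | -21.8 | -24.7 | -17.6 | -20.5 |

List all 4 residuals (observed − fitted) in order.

x=2: ŷ = -25 + 1.1·2 = -22.8; e = -21.8 − (-22.8) = 1
x=3: ŷ = -25 + 1.1·3 = -21.7; e = -24.7 − (-21.7) = -3
x=4: ŷ = -25 + 1.1·4 = -20.6; e = -17.6 − (-20.6) = 3
x=5: ŷ = -25 + 1.1·5 = -19.5; e = -20.5 − (-19.5) = -1

1, -3, 3, -1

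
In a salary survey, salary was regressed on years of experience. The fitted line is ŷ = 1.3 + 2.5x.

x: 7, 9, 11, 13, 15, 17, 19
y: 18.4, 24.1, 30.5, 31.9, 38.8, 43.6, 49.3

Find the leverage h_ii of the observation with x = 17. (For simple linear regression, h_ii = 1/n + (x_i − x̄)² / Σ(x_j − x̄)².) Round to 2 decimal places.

x̄ = (7 + 9 + 11 + 13 + 15 + 17 + 19)/7 = 13
Σ(x − x̄)² = 36 + 16 + 4 + 0 + 4 + 16 + 36 = 112
h = 1/7 + (4)²/112 = 0.142857 + 0.142857 = 0.29

h = 0.29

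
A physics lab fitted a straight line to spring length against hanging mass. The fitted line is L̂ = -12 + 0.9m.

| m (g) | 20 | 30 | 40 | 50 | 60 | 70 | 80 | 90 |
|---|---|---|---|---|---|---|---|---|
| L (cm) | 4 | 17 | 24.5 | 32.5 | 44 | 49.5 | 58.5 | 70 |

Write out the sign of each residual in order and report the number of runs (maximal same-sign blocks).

m=20: L̂ = -12 + 0.9·20 = 6; r = 4 − 6 = -2
m=30: L̂ = -12 + 0.9·30 = 15; r = 17 − 15 = 2
m=40: L̂ = -12 + 0.9·40 = 24; r = 24.5 − 24 = 0.5
m=50: L̂ = -12 + 0.9·50 = 33; r = 32.5 − 33 = -0.5
m=60: L̂ = -12 + 0.9·60 = 42; r = 44 − 42 = 2
m=70: L̂ = -12 + 0.9·70 = 51; r = 49.5 − 51 = -1.5
m=80: L̂ = -12 + 0.9·80 = 60; r = 58.5 − 60 = -1.5
m=90: L̂ = -12 + 0.9·90 = 69; r = 70 − 69 = 1
Signs: − + + − + − − +
Runs: −×1, +×2, −×1, +×1, −×2, +×1 → 6

6 runs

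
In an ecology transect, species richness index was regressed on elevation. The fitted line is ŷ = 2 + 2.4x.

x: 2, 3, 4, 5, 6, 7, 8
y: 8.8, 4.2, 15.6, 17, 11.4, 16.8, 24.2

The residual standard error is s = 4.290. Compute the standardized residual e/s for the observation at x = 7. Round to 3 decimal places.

ŷ = 2 + 2.4·7 = 18.8
e = 16.8 − 18.8 = -2
e/s = -2 / 4.290 = -0.466

-0.466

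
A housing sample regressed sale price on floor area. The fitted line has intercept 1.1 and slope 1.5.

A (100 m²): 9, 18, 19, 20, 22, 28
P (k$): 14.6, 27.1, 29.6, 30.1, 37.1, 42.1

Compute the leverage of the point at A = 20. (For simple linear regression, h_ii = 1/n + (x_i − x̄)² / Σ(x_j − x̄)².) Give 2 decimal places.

h = 0.17

Ā = (9 + 18 + 19 + 20 + 22 + 28)/6 = 19.3333
Σ(A − Ā)² = 106.778 + 1.77778 + 0.111111 + 0.444444 + 7.11111 + 75.1111 = 191.333
h = 1/6 + (0.666667)²/191.333 = 0.166667 + 0.00232288 = 0.17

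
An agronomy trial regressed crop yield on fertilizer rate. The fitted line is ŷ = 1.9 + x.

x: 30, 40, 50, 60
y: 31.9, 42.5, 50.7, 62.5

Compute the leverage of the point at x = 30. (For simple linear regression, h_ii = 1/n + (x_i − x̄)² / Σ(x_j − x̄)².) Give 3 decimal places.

h = 0.700

x̄ = (30 + 40 + 50 + 60)/4 = 45
Σ(x − x̄)² = 225 + 25 + 25 + 225 = 500
h = 1/4 + (-15)²/500 = 0.25 + 0.45 = 0.700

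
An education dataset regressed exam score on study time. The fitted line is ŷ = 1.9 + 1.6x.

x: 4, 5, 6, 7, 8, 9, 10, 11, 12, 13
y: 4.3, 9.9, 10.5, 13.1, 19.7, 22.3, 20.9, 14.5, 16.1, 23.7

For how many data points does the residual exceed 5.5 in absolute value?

x=4: ŷ = 1.9 + 1.6·4 = 8.3; r = 4.3 − 8.3 = -4
x=5: ŷ = 1.9 + 1.6·5 = 9.9; r = 9.9 − 9.9 = 0
x=6: ŷ = 1.9 + 1.6·6 = 11.5; r = 10.5 − 11.5 = -1
x=7: ŷ = 1.9 + 1.6·7 = 13.1; r = 13.1 − 13.1 = 0
x=8: ŷ = 1.9 + 1.6·8 = 14.7; r = 19.7 − 14.7 = 5
x=9: ŷ = 1.9 + 1.6·9 = 16.3; r = 22.3 − 16.3 = 6
x=10: ŷ = 1.9 + 1.6·10 = 17.9; r = 20.9 − 17.9 = 3
x=11: ŷ = 1.9 + 1.6·11 = 19.5; r = 14.5 − 19.5 = -5
x=12: ŷ = 1.9 + 1.6·12 = 21.1; r = 16.1 − 21.1 = -5
x=13: ŷ = 1.9 + 1.6·13 = 22.7; r = 23.7 − 22.7 = 1
|r| > 5.5: x=9 (|r|=6) → 1

1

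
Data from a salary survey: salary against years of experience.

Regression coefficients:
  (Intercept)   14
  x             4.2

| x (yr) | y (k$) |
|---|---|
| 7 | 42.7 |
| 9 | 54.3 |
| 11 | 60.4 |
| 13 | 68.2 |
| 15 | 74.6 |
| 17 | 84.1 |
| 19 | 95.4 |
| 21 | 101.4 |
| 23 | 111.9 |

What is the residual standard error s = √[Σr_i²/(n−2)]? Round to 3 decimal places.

s = 1.660

x=7: ŷ = 14 + 4.2·7 = 43.4; r = 42.7 − 43.4 = -0.7
x=9: ŷ = 14 + 4.2·9 = 51.8; r = 54.3 − 51.8 = 2.5
x=11: ŷ = 14 + 4.2·11 = 60.2; r = 60.4 − 60.2 = 0.2
x=13: ŷ = 14 + 4.2·13 = 68.6; r = 68.2 − 68.6 = -0.4
x=15: ŷ = 14 + 4.2·15 = 77; r = 74.6 − 77 = -2.4
x=17: ŷ = 14 + 4.2·17 = 85.4; r = 84.1 − 85.4 = -1.3
x=19: ŷ = 14 + 4.2·19 = 93.8; r = 95.4 − 93.8 = 1.6
x=21: ŷ = 14 + 4.2·21 = 102.2; r = 101.4 − 102.2 = -0.8
x=23: ŷ = 14 + 4.2·23 = 110.6; r = 111.9 − 110.6 = 1.3
SSE = 0.49 + 6.25 + 0.04 + 0.16 + 5.76 + 1.69 + 2.56 + 0.64 + 1.69 = 19.28
s = √(19.28/7) = √2.75429 ≈ 1.660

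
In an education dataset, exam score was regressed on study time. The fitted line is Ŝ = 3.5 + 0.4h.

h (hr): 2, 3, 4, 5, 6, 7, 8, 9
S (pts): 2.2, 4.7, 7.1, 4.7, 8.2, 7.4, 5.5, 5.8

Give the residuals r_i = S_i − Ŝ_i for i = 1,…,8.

-2.1, 0, 2, -0.8, 2.3, 1.1, -1.2, -1.3

h=2: Ŝ = 3.5 + 0.4·2 = 4.3; r = 2.2 − 4.3 = -2.1
h=3: Ŝ = 3.5 + 0.4·3 = 4.7; r = 4.7 − 4.7 = 0
h=4: Ŝ = 3.5 + 0.4·4 = 5.1; r = 7.1 − 5.1 = 2
h=5: Ŝ = 3.5 + 0.4·5 = 5.5; r = 4.7 − 5.5 = -0.8
h=6: Ŝ = 3.5 + 0.4·6 = 5.9; r = 8.2 − 5.9 = 2.3
h=7: Ŝ = 3.5 + 0.4·7 = 6.3; r = 7.4 − 6.3 = 1.1
h=8: Ŝ = 3.5 + 0.4·8 = 6.7; r = 5.5 − 6.7 = -1.2
h=9: Ŝ = 3.5 + 0.4·9 = 7.1; r = 5.8 − 7.1 = -1.3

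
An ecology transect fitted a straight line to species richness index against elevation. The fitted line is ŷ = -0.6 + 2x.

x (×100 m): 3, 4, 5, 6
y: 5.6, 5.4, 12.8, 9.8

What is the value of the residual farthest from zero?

r = 3.4

x=3: ŷ = -0.6 + 2·3 = 5.4; r = 5.6 − 5.4 = 0.2
x=4: ŷ = -0.6 + 2·4 = 7.4; r = 5.4 − 7.4 = -2
x=5: ŷ = -0.6 + 2·5 = 9.4; r = 12.8 − 9.4 = 3.4
x=6: ŷ = -0.6 + 2·6 = 11.4; r = 9.8 − 11.4 = -1.6
Largest |r| is 3.4 at x = 5, residual 3.4.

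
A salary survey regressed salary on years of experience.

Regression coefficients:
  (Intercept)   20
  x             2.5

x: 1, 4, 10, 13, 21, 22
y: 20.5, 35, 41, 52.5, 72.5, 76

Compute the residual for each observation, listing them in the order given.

-2, 5, -4, 0, 0, 1

x=1: ŷ = 20 + 2.5·1 = 22.5; e = 20.5 − 22.5 = -2
x=4: ŷ = 20 + 2.5·4 = 30; e = 35 − 30 = 5
x=10: ŷ = 20 + 2.5·10 = 45; e = 41 − 45 = -4
x=13: ŷ = 20 + 2.5·13 = 52.5; e = 52.5 − 52.5 = 0
x=21: ŷ = 20 + 2.5·21 = 72.5; e = 72.5 − 72.5 = 0
x=22: ŷ = 20 + 2.5·22 = 75; e = 76 − 75 = 1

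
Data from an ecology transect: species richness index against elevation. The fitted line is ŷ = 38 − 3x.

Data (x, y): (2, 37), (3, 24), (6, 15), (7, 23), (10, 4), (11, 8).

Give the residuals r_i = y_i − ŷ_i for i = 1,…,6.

x=2: ŷ = 38 − 3·2 = 32; r = 37 − 32 = 5
x=3: ŷ = 38 − 3·3 = 29; r = 24 − 29 = -5
x=6: ŷ = 38 − 3·6 = 20; r = 15 − 20 = -5
x=7: ŷ = 38 − 3·7 = 17; r = 23 − 17 = 6
x=10: ŷ = 38 − 3·10 = 8; r = 4 − 8 = -4
x=11: ŷ = 38 − 3·11 = 5; r = 8 − 5 = 3

5, -5, -5, 6, -4, 3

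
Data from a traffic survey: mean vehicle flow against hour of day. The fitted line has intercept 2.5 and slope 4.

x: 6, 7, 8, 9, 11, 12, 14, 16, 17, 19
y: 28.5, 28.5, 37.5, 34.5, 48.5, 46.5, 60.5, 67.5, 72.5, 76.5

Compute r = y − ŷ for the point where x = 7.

ŷ = 2.5 + 4·7 = 30.5
r = 28.5 − 30.5 = -2

r = -2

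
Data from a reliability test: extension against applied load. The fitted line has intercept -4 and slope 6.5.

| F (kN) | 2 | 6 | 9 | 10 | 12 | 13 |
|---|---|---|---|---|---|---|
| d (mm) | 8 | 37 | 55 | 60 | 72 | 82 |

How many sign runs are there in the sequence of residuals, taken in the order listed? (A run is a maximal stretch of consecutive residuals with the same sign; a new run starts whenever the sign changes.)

F=2: ŷ = -4 + 6.5·2 = 9; e = 8 − 9 = -1
F=6: ŷ = -4 + 6.5·6 = 35; e = 37 − 35 = 2
F=9: ŷ = -4 + 6.5·9 = 54.5; e = 55 − 54.5 = 0.5
F=10: ŷ = -4 + 6.5·10 = 61; e = 60 − 61 = -1
F=12: ŷ = -4 + 6.5·12 = 74; e = 72 − 74 = -2
F=13: ŷ = -4 + 6.5·13 = 80.5; e = 82 − 80.5 = 1.5
Signs: − + + − − +
Runs: −×1, +×2, −×2, +×1 → 4

4 runs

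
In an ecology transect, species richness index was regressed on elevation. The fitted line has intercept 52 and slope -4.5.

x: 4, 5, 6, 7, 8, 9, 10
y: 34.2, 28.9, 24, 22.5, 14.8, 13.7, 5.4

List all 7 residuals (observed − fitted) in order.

0.2, -0.6, -1, 2, -1.2, 2.2, -1.6

x=4: ŷ = 52 − 4.5·4 = 34; r = 34.2 − 34 = 0.2
x=5: ŷ = 52 − 4.5·5 = 29.5; r = 28.9 − 29.5 = -0.6
x=6: ŷ = 52 − 4.5·6 = 25; r = 24 − 25 = -1
x=7: ŷ = 52 − 4.5·7 = 20.5; r = 22.5 − 20.5 = 2
x=8: ŷ = 52 − 4.5·8 = 16; r = 14.8 − 16 = -1.2
x=9: ŷ = 52 − 4.5·9 = 11.5; r = 13.7 − 11.5 = 2.2
x=10: ŷ = 52 − 4.5·10 = 7; r = 5.4 − 7 = -1.6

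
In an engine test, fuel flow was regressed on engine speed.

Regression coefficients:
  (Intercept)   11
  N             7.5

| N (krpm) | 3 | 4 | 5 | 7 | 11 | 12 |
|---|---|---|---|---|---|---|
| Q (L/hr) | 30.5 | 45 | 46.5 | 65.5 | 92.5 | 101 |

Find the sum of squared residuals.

SSE = 34

N=3: Q̂ = 11 + 7.5·3 = 33.5; r = 30.5 − 33.5 = -3
N=4: Q̂ = 11 + 7.5·4 = 41; r = 45 − 41 = 4
N=5: Q̂ = 11 + 7.5·5 = 48.5; r = 46.5 − 48.5 = -2
N=7: Q̂ = 11 + 7.5·7 = 63.5; r = 65.5 − 63.5 = 2
N=11: Q̂ = 11 + 7.5·11 = 93.5; r = 92.5 − 93.5 = -1
N=12: Q̂ = 11 + 7.5·12 = 101; r = 101 − 101 = 0
SSE = 9 + 16 + 4 + 4 + 1 + 0 = 34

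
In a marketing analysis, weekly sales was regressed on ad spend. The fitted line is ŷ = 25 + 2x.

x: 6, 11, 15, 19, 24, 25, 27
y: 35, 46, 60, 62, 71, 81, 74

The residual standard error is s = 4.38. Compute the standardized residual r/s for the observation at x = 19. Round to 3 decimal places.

ŷ = 25 + 2·19 = 63
r = 62 − 63 = -1
r/s = -1 / 4.38 = -0.228

-0.228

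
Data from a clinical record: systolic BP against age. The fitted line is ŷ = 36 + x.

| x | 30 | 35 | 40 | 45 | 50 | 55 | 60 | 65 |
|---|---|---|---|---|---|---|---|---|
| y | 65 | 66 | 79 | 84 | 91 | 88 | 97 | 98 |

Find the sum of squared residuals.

x=30: ŷ = 36 + 30 = 66; e = 65 − 66 = -1
x=35: ŷ = 36 + 35 = 71; e = 66 − 71 = -5
x=40: ŷ = 36 + 40 = 76; e = 79 − 76 = 3
x=45: ŷ = 36 + 45 = 81; e = 84 − 81 = 3
x=50: ŷ = 36 + 50 = 86; e = 91 − 86 = 5
x=55: ŷ = 36 + 55 = 91; e = 88 − 91 = -3
x=60: ŷ = 36 + 60 = 96; e = 97 − 96 = 1
x=65: ŷ = 36 + 65 = 101; e = 98 − 101 = -3
SSE = 1 + 25 + 9 + 9 + 25 + 9 + 1 + 9 = 88

SSE = 88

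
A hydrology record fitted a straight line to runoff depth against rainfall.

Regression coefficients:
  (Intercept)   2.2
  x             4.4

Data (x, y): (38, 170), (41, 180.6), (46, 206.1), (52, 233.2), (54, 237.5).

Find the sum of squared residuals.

x=38: ŷ = 2.2 + 4.4·38 = 169.4; r = 170 − 169.4 = 0.6
x=41: ŷ = 2.2 + 4.4·41 = 182.6; r = 180.6 − 182.6 = -2
x=46: ŷ = 2.2 + 4.4·46 = 204.6; r = 206.1 − 204.6 = 1.5
x=52: ŷ = 2.2 + 4.4·52 = 231; r = 233.2 − 231 = 2.2
x=54: ŷ = 2.2 + 4.4·54 = 239.8; r = 237.5 − 239.8 = -2.3
SSE = 0.36 + 4 + 2.25 + 4.84 + 5.29 = 16.74

SSE = 16.74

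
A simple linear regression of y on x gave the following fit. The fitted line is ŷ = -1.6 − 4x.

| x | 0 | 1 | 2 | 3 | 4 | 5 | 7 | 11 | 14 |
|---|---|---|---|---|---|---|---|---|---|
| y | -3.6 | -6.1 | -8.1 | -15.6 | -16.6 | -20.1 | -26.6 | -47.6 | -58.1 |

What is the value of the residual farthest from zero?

e = 3

x=0: ŷ = -1.6 − 4·0 = -1.6; e = -3.6 − (-1.6) = -2
x=1: ŷ = -1.6 − 4·1 = -5.6; e = -6.1 − (-5.6) = -0.5
x=2: ŷ = -1.6 − 4·2 = -9.6; e = -8.1 − (-9.6) = 1.5
x=3: ŷ = -1.6 − 4·3 = -13.6; e = -15.6 − (-13.6) = -2
x=4: ŷ = -1.6 − 4·4 = -17.6; e = -16.6 − (-17.6) = 1
x=5: ŷ = -1.6 − 4·5 = -21.6; e = -20.1 − (-21.6) = 1.5
x=7: ŷ = -1.6 − 4·7 = -29.6; e = -26.6 − (-29.6) = 3
x=11: ŷ = -1.6 − 4·11 = -45.6; e = -47.6 − (-45.6) = -2
x=14: ŷ = -1.6 − 4·14 = -57.6; e = -58.1 − (-57.6) = -0.5
Largest |e| is 3 at x = 7, residual 3.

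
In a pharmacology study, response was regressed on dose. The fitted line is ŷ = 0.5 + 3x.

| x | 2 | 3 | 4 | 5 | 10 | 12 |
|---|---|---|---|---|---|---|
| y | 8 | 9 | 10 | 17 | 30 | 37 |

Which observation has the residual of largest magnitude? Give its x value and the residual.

x=2: ŷ = 0.5 + 3·2 = 6.5; r = 8 − 6.5 = 1.5
x=3: ŷ = 0.5 + 3·3 = 9.5; r = 9 − 9.5 = -0.5
x=4: ŷ = 0.5 + 3·4 = 12.5; r = 10 − 12.5 = -2.5
x=5: ŷ = 0.5 + 3·5 = 15.5; r = 17 − 15.5 = 1.5
x=10: ŷ = 0.5 + 3·10 = 30.5; r = 30 − 30.5 = -0.5
x=12: ŷ = 0.5 + 3·12 = 36.5; r = 37 − 36.5 = 0.5
Largest |r| is 2.5 at x = 4, residual -2.5.

x = 4, r = -2.5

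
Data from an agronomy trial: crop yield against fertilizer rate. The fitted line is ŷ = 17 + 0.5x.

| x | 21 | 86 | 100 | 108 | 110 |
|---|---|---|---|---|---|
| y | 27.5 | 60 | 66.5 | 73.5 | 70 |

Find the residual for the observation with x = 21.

ŷ = 17 + 0.5·21 = 27.5
e = 27.5 − 27.5 = 0

e = 0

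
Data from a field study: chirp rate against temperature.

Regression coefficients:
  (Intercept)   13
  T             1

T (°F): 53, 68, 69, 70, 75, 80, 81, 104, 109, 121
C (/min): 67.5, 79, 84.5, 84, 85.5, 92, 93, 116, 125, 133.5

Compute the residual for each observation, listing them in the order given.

1.5, -2, 2.5, 1, -2.5, -1, -1, -1, 3, -0.5

T=53: Ĉ = 13 + 53 = 66; r = 67.5 − 66 = 1.5
T=68: Ĉ = 13 + 68 = 81; r = 79 − 81 = -2
T=69: Ĉ = 13 + 69 = 82; r = 84.5 − 82 = 2.5
T=70: Ĉ = 13 + 70 = 83; r = 84 − 83 = 1
T=75: Ĉ = 13 + 75 = 88; r = 85.5 − 88 = -2.5
T=80: Ĉ = 13 + 80 = 93; r = 92 − 93 = -1
T=81: Ĉ = 13 + 81 = 94; r = 93 − 94 = -1
T=104: Ĉ = 13 + 104 = 117; r = 116 − 117 = -1
T=109: Ĉ = 13 + 109 = 122; r = 125 − 122 = 3
T=121: Ĉ = 13 + 121 = 134; r = 133.5 − 134 = -0.5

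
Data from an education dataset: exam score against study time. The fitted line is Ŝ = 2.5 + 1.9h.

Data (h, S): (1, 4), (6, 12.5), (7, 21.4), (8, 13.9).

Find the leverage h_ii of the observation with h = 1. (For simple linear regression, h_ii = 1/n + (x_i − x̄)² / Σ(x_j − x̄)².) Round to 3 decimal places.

h = 0.948

h̄ = (1 + 6 + 7 + 8)/4 = 5.5
Σ(h − h̄)² = 20.25 + 0.25 + 2.25 + 6.25 = 29
h = 1/4 + (-4.5)²/29 = 0.25 + 0.698276 = 0.948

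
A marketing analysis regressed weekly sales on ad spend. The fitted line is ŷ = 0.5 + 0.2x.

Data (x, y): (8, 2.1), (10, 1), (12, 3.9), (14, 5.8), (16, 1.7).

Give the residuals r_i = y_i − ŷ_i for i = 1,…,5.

x=8: ŷ = 0.5 + 0.2·8 = 2.1; r = 2.1 − 2.1 = 0
x=10: ŷ = 0.5 + 0.2·10 = 2.5; r = 1 − 2.5 = -1.5
x=12: ŷ = 0.5 + 0.2·12 = 2.9; r = 3.9 − 2.9 = 1
x=14: ŷ = 0.5 + 0.2·14 = 3.3; r = 5.8 − 3.3 = 2.5
x=16: ŷ = 0.5 + 0.2·16 = 3.7; r = 1.7 − 3.7 = -2

0, -1.5, 1, 2.5, -2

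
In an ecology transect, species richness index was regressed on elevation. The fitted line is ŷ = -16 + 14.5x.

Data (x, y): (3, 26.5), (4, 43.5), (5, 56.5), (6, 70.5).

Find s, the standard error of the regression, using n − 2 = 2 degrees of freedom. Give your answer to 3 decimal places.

s = 1.323

x=3: ŷ = -16 + 14.5·3 = 27.5; e = 26.5 − 27.5 = -1
x=4: ŷ = -16 + 14.5·4 = 42; e = 43.5 − 42 = 1.5
x=5: ŷ = -16 + 14.5·5 = 56.5; e = 56.5 − 56.5 = 0
x=6: ŷ = -16 + 14.5·6 = 71; e = 70.5 − 71 = -0.5
SSE = 1 + 2.25 + 0 + 0.25 = 3.5
s = √(3.5/2) = √1.75 ≈ 1.323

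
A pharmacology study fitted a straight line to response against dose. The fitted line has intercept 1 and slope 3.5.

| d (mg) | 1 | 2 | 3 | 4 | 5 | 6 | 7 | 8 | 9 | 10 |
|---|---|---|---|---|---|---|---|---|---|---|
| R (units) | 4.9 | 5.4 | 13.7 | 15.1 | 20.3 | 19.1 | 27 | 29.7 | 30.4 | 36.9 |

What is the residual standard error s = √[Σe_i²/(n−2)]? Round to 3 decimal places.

d=1: R̂ = 1 + 3.5·1 = 4.5; e = 4.9 − 4.5 = 0.4
d=2: R̂ = 1 + 3.5·2 = 8; e = 5.4 − 8 = -2.6
d=3: R̂ = 1 + 3.5·3 = 11.5; e = 13.7 − 11.5 = 2.2
d=4: R̂ = 1 + 3.5·4 = 15; e = 15.1 − 15 = 0.1
d=5: R̂ = 1 + 3.5·5 = 18.5; e = 20.3 − 18.5 = 1.8
d=6: R̂ = 1 + 3.5·6 = 22; e = 19.1 − 22 = -2.9
d=7: R̂ = 1 + 3.5·7 = 25.5; e = 27 − 25.5 = 1.5
d=8: R̂ = 1 + 3.5·8 = 29; e = 29.7 − 29 = 0.7
d=9: R̂ = 1 + 3.5·9 = 32.5; e = 30.4 − 32.5 = -2.1
d=10: R̂ = 1 + 3.5·10 = 36; e = 36.9 − 36 = 0.9
SSE = 0.16 + 6.76 + 4.84 + 0.01 + 3.24 + 8.41 + 2.25 + 0.49 + 4.41 + 0.81 = 31.38
s = √(31.38/8) = √3.9225 ≈ 1.981

s = 1.981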